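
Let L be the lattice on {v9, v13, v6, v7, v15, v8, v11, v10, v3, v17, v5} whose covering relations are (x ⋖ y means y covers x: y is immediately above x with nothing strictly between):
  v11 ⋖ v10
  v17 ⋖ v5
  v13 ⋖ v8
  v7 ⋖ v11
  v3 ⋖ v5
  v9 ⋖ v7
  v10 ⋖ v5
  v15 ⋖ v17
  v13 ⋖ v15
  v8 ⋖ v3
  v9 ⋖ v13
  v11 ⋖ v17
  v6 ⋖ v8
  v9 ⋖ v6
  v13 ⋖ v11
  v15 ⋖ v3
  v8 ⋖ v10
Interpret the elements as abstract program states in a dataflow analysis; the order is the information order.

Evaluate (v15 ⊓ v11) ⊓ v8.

v15 ∧ v11 = v13
v13 ∧ v8 = v13

v13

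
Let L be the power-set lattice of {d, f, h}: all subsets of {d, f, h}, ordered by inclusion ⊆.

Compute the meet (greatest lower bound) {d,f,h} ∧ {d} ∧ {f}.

Under ⊆, meet is intersection: {d,f,h} ∩ {d} ∩ {f} = ∅.

∅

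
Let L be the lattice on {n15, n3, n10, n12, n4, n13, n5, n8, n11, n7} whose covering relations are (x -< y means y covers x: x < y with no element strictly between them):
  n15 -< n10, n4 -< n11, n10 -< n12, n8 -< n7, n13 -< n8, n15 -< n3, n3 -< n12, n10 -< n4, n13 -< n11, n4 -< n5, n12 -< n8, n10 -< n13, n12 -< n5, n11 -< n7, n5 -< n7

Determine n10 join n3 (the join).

n12

Common upper bounds of {n10, n3}: n12, n5, n7, n8.
The least among these is n12.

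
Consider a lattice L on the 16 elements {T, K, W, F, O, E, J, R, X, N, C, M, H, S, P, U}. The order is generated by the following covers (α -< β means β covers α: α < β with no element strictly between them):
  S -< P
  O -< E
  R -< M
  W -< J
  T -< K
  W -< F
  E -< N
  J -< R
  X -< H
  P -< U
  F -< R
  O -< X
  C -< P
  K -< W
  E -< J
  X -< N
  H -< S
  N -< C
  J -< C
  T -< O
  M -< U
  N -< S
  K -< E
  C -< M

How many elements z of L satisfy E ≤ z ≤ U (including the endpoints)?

9

The interval [E, U] = {C, E, J, M, N, P, R, S, U}, which has 9 elements.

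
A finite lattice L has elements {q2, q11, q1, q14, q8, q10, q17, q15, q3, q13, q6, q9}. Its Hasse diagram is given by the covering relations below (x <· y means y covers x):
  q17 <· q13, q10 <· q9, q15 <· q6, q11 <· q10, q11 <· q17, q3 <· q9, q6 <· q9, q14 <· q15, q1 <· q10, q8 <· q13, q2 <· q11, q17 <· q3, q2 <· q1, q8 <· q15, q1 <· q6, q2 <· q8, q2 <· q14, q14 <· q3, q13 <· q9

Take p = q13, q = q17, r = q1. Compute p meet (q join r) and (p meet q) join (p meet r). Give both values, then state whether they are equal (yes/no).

q13; q17; no

q join r = q9, so p meet (q join r) = q13 meet q9 = q13.
p meet q = q17 and p meet r = q2, so (p meet q) join (p meet r) = q17 join q2 = q17.
Equal: no.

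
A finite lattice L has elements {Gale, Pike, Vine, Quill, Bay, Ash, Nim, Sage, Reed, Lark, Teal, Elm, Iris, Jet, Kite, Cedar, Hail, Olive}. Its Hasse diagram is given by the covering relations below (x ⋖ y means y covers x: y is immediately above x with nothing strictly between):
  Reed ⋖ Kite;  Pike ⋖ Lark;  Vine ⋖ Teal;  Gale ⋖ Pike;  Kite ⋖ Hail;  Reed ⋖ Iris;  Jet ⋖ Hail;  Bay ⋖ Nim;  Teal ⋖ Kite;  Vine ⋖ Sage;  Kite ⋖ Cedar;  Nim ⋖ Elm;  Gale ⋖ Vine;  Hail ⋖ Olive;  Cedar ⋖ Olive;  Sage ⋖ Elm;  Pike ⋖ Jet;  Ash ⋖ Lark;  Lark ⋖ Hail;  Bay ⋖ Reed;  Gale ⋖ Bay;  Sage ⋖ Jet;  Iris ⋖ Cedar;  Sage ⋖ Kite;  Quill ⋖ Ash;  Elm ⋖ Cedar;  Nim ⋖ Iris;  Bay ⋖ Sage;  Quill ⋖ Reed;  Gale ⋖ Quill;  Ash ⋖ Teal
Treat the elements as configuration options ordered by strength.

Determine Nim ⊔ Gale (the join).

Nim

Common upper bounds of {Nim, Gale}: Cedar, Elm, Iris, Nim, Olive.
The least among these is Nim.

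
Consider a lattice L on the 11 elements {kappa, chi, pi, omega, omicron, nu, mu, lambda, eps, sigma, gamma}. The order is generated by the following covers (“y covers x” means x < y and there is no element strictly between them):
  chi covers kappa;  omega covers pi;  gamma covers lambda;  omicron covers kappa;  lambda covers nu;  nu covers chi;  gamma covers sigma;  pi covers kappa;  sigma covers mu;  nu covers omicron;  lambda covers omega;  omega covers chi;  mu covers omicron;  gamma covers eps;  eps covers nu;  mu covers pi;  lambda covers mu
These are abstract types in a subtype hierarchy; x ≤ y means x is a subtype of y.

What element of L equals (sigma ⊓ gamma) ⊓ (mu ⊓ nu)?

omicron

sigma ∧ gamma = sigma
mu ∧ nu = omicron
sigma ∧ omicron = omicron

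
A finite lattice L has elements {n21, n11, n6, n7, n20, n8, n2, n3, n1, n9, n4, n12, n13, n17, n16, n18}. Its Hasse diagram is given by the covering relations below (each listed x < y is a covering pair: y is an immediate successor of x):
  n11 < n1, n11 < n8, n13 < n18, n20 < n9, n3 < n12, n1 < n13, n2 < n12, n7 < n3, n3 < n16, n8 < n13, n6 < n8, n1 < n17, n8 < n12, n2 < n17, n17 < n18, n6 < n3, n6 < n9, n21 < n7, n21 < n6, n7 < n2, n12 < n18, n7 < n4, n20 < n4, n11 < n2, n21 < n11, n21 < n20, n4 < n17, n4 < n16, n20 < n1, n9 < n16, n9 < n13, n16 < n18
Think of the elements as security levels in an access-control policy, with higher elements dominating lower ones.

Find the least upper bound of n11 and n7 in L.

Common upper bounds of {n11, n7}: n12, n17, n18, n2.
The least among these is n2.

n2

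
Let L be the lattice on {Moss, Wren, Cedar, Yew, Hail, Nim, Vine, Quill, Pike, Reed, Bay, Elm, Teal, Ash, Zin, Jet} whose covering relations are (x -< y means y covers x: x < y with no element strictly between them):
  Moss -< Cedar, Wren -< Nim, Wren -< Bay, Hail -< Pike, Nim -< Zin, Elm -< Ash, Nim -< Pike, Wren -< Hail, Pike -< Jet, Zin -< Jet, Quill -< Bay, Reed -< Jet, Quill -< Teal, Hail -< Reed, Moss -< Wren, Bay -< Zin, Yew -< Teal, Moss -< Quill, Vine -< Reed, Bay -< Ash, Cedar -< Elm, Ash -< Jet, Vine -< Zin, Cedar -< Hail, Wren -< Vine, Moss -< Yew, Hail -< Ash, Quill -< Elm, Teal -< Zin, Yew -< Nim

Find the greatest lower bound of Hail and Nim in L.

Common lower bounds of {Hail, Nim}: Moss, Wren.
The greatest among these is Wren.

Wren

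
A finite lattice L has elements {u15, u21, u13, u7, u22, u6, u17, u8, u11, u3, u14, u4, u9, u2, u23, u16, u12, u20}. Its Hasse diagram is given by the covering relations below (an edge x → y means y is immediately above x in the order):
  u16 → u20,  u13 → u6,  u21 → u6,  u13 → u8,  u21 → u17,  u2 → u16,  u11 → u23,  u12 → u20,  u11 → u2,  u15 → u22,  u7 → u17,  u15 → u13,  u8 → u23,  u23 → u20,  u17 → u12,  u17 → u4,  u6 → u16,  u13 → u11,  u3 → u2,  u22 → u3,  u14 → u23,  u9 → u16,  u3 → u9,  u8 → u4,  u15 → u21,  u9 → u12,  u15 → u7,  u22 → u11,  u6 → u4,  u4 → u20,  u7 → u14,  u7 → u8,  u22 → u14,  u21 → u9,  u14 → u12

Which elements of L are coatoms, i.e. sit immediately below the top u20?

The coatoms are exactly the elements covered by u20: u12, u16, u23, u4.

u12, u16, u23, u4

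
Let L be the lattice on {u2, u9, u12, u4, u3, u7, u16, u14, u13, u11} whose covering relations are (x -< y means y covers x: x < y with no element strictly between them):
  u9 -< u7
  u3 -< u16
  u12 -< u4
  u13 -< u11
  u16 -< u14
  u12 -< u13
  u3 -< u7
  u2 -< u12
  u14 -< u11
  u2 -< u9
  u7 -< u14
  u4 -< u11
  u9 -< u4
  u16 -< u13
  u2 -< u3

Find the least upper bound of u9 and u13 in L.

Common upper bounds of {u9, u13}: u11.
The least among these is u11.

u11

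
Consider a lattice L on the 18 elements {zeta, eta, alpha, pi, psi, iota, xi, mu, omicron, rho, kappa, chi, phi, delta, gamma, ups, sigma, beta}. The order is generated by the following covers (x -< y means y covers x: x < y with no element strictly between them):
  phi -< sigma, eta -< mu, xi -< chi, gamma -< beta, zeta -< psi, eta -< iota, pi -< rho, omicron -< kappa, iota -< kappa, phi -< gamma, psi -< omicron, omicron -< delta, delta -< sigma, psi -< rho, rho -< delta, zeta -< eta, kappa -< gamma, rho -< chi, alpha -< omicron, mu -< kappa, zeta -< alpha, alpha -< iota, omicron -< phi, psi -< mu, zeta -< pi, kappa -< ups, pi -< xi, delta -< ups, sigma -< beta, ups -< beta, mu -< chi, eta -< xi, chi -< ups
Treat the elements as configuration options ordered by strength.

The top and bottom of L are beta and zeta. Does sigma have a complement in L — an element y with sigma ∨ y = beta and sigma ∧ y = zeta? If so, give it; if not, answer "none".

eta

Need y with sigma ∨ y = beta and sigma ∧ y = zeta.
Checking each element gives: eta.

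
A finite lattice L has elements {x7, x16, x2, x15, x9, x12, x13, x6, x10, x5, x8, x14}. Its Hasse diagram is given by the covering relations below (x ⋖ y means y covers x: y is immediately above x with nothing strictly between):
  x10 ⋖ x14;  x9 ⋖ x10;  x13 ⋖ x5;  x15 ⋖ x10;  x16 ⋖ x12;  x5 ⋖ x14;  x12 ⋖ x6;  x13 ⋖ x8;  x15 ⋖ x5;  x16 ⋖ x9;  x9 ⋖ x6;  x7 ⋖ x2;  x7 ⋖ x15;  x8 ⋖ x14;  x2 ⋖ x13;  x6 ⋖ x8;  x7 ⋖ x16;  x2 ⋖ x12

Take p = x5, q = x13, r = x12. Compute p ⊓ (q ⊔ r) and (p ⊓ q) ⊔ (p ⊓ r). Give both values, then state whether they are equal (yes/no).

q ⊔ r = x8, so p ⊓ (q ⊔ r) = x5 ⊓ x8 = x13.
p ⊓ q = x13 and p ⊓ r = x2, so (p ⊓ q) ⊔ (p ⊓ r) = x13 ⊔ x2 = x13.
Equal: yes.

x13; x13; yes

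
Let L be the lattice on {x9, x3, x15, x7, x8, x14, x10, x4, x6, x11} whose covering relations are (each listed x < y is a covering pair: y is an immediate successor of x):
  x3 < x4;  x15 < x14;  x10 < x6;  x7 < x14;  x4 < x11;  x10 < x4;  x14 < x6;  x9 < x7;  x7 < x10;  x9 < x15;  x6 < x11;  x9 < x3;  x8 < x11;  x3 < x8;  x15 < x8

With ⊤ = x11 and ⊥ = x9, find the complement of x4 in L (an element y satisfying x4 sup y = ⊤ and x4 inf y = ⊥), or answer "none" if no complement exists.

x15

Need y with x4 ∨ y = x11 and x4 ∧ y = x9.
Checking each element gives: x15.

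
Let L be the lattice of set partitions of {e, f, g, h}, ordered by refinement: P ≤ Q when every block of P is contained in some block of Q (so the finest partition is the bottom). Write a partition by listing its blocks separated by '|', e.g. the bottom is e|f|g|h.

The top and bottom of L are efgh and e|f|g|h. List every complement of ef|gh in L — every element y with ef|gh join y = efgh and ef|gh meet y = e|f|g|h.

Need y with ef|gh ∨ y = efgh and ef|gh ∧ y = e|f|g|h.
Checking each element gives: eg|fh, eg|f|h, eh|fg, eh|f|g, e|fg|h, e|fh|g.

eg|fh, eg|f|h, eh|fg, eh|f|g, e|fg|h, e|fh|g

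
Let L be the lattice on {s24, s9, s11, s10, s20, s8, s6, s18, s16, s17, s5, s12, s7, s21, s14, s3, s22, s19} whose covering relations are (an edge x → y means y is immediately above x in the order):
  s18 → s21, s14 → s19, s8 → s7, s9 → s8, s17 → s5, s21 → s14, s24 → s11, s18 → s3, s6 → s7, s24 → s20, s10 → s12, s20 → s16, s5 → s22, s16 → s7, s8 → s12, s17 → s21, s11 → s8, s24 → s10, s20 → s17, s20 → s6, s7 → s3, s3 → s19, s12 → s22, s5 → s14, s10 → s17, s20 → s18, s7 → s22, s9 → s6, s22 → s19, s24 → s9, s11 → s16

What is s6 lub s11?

Common upper bounds of {s6, s11}: s19, s22, s3, s7.
The least among these is s7.

s7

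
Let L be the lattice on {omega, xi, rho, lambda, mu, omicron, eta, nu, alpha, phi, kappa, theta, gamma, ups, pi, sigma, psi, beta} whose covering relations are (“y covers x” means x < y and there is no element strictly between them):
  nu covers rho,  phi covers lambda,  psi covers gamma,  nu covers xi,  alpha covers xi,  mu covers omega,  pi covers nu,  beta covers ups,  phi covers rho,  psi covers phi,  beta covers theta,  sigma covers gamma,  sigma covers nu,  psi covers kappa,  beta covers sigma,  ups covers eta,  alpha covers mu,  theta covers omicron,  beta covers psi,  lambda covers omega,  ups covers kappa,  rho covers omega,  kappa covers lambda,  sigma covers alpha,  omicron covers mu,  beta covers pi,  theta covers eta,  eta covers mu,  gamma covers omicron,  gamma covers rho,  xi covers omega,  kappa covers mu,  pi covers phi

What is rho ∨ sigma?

sigma

Common upper bounds of {rho, sigma}: beta, sigma.
The least among these is sigma.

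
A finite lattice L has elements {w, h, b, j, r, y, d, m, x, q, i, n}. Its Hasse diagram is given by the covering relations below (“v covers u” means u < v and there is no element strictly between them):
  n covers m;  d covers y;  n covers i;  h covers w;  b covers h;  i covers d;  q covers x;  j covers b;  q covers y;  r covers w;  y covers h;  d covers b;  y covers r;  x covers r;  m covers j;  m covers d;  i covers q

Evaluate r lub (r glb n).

r ∧ n = r
r ∨ r = r

r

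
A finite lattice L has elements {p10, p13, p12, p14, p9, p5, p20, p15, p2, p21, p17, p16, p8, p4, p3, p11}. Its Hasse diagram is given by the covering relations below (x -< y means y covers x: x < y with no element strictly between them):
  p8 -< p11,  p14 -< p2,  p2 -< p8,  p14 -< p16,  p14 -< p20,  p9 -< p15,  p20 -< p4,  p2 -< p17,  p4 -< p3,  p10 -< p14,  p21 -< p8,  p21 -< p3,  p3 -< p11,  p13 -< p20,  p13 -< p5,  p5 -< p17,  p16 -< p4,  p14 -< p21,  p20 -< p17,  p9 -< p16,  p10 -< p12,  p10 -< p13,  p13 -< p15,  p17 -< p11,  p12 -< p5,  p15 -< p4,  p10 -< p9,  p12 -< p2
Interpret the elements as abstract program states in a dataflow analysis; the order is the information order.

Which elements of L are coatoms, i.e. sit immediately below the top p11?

p17, p3, p8

The coatoms are exactly the elements covered by p11: p17, p3, p8.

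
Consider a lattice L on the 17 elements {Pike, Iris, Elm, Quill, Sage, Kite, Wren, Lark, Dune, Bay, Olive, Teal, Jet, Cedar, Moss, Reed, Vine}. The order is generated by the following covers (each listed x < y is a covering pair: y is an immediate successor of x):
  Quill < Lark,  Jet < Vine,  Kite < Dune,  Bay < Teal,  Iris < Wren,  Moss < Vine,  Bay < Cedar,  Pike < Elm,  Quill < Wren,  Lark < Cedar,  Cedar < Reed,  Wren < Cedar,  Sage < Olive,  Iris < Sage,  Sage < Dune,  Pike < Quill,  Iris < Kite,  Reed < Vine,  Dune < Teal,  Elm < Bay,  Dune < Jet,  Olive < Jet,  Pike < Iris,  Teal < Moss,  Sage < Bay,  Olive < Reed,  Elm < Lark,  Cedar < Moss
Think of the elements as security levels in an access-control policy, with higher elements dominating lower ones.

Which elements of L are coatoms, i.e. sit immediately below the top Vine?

The coatoms are exactly the elements covered by Vine: Jet, Moss, Reed.

Jet, Moss, Reed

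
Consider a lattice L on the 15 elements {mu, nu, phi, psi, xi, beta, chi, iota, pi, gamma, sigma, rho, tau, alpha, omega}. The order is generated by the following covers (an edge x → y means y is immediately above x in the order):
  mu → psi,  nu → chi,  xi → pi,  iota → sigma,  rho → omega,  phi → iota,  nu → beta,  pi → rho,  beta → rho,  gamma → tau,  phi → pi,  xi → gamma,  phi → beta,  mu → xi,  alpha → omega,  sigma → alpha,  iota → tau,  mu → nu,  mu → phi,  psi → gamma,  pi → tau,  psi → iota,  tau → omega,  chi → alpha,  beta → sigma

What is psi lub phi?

iota

Common upper bounds of {psi, phi}: alpha, iota, omega, sigma, tau.
The least among these is iota.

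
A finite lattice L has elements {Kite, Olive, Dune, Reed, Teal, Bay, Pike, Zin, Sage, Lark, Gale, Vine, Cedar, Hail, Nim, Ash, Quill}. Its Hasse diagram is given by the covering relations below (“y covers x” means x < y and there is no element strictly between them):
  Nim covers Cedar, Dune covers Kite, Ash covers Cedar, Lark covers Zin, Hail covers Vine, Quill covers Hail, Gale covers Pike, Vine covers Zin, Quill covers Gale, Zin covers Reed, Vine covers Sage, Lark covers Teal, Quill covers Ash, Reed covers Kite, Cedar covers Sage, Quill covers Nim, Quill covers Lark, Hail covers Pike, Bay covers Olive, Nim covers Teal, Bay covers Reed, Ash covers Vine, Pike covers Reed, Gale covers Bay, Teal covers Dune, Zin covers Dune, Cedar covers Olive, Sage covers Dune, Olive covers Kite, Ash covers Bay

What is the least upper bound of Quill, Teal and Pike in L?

Quill

Common upper bounds of {Quill, Teal, Pike}: Quill.
The least among these is Quill.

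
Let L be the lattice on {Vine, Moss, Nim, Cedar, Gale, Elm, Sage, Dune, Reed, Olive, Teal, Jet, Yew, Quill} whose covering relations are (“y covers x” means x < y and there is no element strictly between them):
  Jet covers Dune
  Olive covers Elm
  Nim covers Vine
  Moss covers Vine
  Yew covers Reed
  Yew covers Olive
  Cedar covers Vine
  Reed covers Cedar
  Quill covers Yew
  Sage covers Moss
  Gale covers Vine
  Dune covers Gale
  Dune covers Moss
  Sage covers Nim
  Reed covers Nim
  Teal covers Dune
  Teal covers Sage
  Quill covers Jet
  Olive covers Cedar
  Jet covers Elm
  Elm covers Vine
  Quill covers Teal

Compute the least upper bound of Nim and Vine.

Nim

Common upper bounds of {Nim, Vine}: Nim, Quill, Reed, Sage, Teal, Yew.
The least among these is Nim.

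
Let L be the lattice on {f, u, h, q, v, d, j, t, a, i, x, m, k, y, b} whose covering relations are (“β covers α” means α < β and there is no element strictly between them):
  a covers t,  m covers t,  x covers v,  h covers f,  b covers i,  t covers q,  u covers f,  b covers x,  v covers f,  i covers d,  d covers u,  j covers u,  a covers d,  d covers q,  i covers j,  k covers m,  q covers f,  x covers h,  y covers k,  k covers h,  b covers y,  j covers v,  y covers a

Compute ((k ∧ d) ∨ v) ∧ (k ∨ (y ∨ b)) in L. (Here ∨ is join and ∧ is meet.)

i

k ∧ d = q
q ∨ v = i
y ∨ b = b
k ∨ b = b
i ∧ b = i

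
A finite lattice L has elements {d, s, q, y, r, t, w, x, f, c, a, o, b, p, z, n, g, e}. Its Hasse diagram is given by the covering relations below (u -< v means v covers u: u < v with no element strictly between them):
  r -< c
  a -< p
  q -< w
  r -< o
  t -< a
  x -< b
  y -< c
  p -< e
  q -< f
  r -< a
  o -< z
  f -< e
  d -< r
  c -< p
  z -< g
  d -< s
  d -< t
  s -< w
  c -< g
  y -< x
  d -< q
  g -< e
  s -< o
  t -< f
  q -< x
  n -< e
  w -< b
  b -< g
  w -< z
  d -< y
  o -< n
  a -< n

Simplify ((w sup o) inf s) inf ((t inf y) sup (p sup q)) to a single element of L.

w ∨ o = z
z ∧ s = s
t ∧ y = d
p ∨ q = e
d ∨ e = e
s ∧ e = s

s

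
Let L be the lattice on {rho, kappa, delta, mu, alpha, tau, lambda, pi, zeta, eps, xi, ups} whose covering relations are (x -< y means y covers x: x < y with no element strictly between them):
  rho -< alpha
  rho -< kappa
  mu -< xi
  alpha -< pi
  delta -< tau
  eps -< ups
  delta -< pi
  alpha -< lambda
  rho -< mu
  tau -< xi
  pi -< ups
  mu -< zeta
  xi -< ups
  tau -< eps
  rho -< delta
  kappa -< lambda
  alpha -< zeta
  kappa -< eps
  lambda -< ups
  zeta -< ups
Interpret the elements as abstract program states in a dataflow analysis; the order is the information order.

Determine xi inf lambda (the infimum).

rho

Common lower bounds of {xi, lambda}: rho.
The greatest among these is rho.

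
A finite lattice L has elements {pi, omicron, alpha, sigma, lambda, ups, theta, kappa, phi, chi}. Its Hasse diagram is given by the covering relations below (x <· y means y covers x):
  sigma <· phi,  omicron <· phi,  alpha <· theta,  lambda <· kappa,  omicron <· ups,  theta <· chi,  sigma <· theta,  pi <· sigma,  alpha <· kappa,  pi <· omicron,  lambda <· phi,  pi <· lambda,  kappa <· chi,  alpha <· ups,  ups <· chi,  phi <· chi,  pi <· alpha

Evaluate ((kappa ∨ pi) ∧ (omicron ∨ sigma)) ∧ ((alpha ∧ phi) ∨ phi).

lambda

kappa ∨ pi = kappa
omicron ∨ sigma = phi
kappa ∧ phi = lambda
alpha ∧ phi = pi
pi ∨ phi = phi
lambda ∧ phi = lambda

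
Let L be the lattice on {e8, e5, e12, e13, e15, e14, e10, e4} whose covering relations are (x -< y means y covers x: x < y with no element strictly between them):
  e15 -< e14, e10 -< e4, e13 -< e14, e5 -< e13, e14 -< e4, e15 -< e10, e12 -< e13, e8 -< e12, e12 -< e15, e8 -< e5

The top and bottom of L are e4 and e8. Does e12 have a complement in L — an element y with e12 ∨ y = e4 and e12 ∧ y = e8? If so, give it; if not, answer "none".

none

For every candidate y, either e12 ∨ y ≠ e4 or e12 ∧ y ≠ e8; no complement exists.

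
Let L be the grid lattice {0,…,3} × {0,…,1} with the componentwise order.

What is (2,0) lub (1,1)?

(2,1)

In a product of chains, the join is componentwise max, giving (2,1).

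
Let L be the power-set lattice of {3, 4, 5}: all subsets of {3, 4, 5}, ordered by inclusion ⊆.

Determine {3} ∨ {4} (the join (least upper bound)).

Common upper bounds of {{3}, {4}}: {3,4,5}, {3,4}.
The least among these is {3,4}.

{3,4}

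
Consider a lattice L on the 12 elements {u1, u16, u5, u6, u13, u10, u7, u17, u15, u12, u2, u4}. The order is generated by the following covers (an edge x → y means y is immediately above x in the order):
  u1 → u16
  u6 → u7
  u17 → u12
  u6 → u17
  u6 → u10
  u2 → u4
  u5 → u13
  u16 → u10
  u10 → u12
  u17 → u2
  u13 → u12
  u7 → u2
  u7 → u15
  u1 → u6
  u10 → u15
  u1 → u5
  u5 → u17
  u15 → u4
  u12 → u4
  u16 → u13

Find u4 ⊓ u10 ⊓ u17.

Common lower bounds of {u4, u10, u17}: u1, u6.
The greatest among these is u6.

u6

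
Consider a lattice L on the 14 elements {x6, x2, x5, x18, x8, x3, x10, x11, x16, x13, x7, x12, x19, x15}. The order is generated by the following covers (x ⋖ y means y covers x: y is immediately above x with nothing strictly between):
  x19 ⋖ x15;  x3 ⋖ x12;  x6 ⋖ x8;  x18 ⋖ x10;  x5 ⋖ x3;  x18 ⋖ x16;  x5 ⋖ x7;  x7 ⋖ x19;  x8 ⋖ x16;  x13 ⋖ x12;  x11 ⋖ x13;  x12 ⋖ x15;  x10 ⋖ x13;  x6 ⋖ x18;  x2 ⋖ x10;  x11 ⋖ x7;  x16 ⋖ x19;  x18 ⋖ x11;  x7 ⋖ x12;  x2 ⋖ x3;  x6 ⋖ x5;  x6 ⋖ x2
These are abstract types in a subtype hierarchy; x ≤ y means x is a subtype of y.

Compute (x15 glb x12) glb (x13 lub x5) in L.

x12

x15 ∧ x12 = x12
x13 ∨ x5 = x12
x12 ∧ x12 = x12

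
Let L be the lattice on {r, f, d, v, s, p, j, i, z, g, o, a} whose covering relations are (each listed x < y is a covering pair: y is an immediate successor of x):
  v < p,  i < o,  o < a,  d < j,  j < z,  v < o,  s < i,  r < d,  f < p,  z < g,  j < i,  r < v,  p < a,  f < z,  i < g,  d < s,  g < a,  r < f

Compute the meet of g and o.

Common lower bounds of {g, o}: d, i, j, r, s.
The greatest among these is i.

i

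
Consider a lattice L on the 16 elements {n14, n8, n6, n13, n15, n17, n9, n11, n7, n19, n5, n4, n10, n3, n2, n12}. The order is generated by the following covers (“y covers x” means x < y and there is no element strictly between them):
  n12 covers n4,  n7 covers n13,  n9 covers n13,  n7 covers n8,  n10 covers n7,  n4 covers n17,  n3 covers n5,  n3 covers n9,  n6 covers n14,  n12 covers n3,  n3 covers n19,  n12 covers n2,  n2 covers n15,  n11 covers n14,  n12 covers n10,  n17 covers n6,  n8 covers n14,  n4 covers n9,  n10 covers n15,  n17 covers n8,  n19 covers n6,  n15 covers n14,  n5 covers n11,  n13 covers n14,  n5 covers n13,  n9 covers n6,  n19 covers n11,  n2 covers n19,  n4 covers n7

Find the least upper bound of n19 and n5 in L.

Common upper bounds of {n19, n5}: n12, n3.
The least among these is n3.

n3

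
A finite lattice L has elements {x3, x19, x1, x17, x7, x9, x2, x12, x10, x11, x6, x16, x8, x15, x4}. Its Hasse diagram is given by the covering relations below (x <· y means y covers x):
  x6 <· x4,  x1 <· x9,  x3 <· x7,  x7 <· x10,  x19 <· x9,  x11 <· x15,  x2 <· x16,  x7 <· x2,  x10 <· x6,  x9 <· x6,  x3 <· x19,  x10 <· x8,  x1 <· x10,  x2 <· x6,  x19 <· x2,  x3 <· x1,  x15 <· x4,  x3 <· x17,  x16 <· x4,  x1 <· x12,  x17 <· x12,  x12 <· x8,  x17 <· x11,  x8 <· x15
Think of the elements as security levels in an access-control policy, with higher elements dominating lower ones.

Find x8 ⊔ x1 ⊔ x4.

x4

Common upper bounds of {x8, x1, x4}: x4.
The least among these is x4.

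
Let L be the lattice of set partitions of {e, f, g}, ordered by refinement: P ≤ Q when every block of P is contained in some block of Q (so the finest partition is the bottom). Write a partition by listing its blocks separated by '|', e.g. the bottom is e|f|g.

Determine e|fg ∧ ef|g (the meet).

Common lower bounds of {e|fg, ef|g}: e|f|g.
The greatest among these is e|f|g.

e|f|g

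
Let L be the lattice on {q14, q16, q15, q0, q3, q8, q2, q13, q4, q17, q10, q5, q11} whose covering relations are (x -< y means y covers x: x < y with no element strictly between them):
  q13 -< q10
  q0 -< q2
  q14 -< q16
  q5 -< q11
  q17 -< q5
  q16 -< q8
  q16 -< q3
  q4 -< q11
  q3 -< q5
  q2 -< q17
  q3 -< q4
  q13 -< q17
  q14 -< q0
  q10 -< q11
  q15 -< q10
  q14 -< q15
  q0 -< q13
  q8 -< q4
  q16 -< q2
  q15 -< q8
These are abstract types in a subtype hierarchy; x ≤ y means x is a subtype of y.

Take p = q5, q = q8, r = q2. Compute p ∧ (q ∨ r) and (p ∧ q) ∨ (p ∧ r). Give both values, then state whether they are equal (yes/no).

q ∨ r = q11, so p ∧ (q ∨ r) = q5 ∧ q11 = q5.
p ∧ q = q16 and p ∧ r = q2, so (p ∧ q) ∨ (p ∧ r) = q16 ∨ q2 = q2.
Equal: no.

q5; q2; no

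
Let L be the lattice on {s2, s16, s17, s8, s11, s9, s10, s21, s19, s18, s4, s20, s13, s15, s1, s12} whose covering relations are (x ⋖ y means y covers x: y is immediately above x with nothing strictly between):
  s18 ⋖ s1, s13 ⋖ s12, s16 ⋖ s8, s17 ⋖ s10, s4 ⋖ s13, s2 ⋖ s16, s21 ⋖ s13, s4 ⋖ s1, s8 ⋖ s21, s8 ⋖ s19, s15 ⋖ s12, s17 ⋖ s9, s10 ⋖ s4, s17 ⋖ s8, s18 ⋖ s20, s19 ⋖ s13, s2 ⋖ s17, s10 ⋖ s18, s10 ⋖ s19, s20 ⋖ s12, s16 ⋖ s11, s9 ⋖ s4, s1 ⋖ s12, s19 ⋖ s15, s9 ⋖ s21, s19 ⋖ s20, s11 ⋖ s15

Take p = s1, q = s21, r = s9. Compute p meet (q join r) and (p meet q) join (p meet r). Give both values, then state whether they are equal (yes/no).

q join r = s21, so p meet (q join r) = s1 meet s21 = s9.
p meet q = s9 and p meet r = s9, so (p meet q) join (p meet r) = s9 join s9 = s9.
Equal: yes.

s9; s9; yes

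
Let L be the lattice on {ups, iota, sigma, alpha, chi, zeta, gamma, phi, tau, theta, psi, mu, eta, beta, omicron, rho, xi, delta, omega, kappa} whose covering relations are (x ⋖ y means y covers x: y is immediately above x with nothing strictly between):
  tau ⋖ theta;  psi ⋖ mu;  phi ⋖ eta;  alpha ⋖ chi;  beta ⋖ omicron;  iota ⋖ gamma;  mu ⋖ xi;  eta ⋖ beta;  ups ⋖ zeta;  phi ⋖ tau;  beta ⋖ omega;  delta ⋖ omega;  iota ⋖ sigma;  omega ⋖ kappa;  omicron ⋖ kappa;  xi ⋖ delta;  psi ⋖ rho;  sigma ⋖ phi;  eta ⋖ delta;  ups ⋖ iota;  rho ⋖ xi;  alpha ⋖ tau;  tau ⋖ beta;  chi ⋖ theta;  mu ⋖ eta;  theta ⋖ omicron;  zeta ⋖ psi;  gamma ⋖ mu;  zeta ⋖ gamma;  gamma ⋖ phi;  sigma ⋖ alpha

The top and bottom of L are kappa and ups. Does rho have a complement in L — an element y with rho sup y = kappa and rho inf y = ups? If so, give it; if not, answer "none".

chi

Need y with rho ∨ y = kappa and rho ∧ y = ups.
Checking each element gives: chi.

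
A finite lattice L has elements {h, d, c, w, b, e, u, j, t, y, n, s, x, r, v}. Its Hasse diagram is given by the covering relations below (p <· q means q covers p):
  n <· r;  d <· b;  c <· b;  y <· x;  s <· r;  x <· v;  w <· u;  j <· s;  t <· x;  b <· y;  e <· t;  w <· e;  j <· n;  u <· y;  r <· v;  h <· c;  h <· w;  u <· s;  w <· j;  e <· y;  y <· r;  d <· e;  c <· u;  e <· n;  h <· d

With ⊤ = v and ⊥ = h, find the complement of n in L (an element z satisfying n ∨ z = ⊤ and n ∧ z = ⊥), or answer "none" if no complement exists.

none

For every candidate z, either n ∨ z ≠ v or n ∧ z ≠ h; no complement exists.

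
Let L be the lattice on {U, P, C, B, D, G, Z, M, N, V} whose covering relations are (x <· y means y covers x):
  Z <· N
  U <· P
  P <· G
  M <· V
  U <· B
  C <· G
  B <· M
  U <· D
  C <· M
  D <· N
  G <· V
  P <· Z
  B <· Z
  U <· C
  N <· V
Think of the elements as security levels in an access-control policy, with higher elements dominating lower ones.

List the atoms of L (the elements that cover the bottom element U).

B, C, D, P

The atoms are exactly the elements that cover U: B, C, D, P.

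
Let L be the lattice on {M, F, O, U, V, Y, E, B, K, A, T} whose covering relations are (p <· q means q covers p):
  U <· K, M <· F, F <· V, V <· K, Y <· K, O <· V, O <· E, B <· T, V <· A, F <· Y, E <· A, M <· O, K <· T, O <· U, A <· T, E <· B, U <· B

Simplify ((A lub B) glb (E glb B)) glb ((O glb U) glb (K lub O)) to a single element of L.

A ∨ B = T
E ∧ B = E
T ∧ E = E
O ∧ U = O
K ∨ O = K
O ∧ K = O
E ∧ O = O

O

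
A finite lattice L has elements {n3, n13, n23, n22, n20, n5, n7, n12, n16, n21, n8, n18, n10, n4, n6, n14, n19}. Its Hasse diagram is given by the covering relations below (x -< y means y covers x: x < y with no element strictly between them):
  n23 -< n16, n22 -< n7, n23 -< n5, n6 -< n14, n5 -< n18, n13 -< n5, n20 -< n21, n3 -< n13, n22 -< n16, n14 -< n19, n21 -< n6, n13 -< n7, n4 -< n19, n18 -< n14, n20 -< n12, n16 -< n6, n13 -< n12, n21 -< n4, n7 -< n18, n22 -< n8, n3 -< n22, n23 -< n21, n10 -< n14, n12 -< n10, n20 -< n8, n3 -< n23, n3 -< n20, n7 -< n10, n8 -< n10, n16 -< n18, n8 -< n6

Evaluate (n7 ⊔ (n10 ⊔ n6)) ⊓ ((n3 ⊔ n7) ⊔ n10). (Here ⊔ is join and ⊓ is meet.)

n10

n10 ∨ n6 = n14
n7 ∨ n14 = n14
n3 ∨ n7 = n7
n7 ∨ n10 = n10
n14 ∧ n10 = n10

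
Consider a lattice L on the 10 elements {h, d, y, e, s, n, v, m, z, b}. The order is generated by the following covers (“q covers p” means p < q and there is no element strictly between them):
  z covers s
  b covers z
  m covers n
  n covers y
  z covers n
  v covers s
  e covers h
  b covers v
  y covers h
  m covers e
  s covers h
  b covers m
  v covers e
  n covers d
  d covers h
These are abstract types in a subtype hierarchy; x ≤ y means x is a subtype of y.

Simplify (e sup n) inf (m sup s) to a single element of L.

e ∨ n = m
m ∨ s = b
m ∧ b = m

m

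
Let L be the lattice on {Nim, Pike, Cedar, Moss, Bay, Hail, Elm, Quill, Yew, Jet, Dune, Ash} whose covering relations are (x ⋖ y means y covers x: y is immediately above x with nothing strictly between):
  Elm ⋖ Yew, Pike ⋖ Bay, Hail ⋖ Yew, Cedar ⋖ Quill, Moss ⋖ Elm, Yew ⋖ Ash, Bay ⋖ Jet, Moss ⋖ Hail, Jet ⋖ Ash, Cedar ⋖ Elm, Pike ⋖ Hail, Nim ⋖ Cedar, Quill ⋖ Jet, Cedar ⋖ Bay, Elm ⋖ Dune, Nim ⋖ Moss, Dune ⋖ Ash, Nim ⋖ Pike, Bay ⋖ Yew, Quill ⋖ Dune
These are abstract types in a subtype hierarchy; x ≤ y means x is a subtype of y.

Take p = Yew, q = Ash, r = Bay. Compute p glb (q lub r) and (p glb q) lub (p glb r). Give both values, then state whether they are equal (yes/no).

q lub r = Ash, so p glb (q lub r) = Yew glb Ash = Yew.
p glb q = Yew and p glb r = Bay, so (p glb q) lub (p glb r) = Yew lub Bay = Yew.
Equal: yes.

Yew; Yew; yes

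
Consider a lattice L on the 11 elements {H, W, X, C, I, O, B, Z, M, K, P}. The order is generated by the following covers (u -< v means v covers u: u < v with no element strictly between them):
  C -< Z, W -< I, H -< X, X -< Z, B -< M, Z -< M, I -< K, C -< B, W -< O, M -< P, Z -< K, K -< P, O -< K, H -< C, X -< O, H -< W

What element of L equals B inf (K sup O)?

C

K ∨ O = K
B ∧ K = C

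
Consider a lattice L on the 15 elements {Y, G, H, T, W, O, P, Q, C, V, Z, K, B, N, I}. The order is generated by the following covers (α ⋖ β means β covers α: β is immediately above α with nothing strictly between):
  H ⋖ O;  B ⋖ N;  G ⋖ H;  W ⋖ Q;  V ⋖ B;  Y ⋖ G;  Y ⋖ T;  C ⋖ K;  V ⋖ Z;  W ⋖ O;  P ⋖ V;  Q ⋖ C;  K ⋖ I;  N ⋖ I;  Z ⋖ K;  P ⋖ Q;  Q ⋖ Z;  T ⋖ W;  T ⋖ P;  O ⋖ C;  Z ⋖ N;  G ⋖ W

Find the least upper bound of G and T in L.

W

Common upper bounds of {G, T}: C, I, K, N, O, Q, W, Z.
The least among these is W.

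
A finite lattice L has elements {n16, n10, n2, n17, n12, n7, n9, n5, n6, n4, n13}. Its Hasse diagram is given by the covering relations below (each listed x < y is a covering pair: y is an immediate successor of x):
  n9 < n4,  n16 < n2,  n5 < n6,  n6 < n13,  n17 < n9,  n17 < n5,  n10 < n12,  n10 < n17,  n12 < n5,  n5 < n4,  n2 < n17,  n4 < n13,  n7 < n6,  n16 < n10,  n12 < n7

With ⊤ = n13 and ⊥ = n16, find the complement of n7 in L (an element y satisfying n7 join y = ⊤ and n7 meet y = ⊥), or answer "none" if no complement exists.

For every candidate y, either n7 ∨ y ≠ n13 or n7 ∧ y ≠ n16; no complement exists.

none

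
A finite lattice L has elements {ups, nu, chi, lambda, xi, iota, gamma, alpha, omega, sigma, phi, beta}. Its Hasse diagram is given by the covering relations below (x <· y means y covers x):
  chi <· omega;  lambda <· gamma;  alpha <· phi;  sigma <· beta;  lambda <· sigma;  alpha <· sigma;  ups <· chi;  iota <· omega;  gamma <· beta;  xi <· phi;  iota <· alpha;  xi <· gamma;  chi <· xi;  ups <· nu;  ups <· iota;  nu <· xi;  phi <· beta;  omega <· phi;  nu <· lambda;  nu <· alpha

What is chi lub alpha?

phi

Common upper bounds of {chi, alpha}: beta, phi.
The least among these is phi.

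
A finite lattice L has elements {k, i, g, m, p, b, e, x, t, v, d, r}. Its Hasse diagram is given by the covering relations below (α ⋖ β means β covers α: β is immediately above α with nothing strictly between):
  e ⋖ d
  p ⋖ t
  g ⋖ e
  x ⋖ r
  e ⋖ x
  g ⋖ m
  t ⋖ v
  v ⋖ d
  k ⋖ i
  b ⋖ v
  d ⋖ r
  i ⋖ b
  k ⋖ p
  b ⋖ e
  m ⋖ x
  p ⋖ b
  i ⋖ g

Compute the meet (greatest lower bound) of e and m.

Common lower bounds of {e, m}: g, i, k.
The greatest among these is g.

g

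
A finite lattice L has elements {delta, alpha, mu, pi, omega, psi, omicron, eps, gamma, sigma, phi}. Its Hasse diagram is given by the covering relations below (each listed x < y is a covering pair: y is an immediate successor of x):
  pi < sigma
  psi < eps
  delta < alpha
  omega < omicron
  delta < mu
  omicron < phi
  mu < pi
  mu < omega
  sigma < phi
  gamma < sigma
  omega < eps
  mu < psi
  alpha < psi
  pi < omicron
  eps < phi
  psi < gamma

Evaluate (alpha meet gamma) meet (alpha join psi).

alpha ∧ gamma = alpha
alpha ∨ psi = psi
alpha ∧ psi = alpha

alpha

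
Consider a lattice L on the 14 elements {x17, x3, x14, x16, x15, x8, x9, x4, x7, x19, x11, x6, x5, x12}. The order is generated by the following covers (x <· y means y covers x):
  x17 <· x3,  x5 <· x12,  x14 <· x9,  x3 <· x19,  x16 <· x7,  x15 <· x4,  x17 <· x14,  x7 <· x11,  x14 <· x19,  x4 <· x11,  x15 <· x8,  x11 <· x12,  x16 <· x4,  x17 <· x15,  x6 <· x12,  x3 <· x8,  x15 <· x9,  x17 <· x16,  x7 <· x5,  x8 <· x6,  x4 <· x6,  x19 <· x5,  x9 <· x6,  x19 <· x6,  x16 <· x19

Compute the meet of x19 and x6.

Common lower bounds of {x19, x6}: x14, x16, x17, x19, x3.
The greatest among these is x19.

x19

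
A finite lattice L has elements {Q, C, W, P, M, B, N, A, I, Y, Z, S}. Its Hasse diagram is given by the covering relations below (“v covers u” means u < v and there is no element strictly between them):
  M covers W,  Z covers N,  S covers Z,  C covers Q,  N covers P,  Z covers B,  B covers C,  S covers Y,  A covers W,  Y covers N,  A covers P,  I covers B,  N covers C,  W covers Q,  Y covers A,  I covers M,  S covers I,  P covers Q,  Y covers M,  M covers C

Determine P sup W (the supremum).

A

Common upper bounds of {P, W}: A, S, Y.
The least among these is A.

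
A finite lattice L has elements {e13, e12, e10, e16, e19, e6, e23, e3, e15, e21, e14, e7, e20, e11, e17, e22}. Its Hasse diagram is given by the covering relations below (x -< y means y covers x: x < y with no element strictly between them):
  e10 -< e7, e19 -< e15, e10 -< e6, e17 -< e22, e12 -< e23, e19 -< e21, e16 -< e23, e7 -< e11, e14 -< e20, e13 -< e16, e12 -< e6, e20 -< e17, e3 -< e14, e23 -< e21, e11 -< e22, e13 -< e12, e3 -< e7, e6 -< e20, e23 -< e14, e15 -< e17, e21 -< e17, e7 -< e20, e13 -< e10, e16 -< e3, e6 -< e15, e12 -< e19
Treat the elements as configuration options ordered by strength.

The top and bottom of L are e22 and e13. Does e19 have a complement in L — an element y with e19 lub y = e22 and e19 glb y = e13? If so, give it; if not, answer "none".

Need y with e19 ∨ y = e22 and e19 ∧ y = e13.
Checking each element gives: e11.

e11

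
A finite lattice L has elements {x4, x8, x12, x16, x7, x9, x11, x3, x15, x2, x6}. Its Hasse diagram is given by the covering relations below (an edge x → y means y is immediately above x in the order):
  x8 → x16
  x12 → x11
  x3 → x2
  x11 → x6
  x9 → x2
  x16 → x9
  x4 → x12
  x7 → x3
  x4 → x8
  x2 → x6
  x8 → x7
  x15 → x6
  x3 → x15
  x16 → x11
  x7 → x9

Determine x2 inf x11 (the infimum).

Common lower bounds of {x2, x11}: x16, x4, x8.
The greatest among these is x16.

x16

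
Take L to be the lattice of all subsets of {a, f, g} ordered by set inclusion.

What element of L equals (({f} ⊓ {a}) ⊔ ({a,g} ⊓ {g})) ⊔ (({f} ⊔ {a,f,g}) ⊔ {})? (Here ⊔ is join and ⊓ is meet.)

{a,f,g}

{f} ∧ {a} = {}
{a,g} ∧ {g} = {g}
{} ∨ {g} = {g}
{f} ∨ {a,f,g} = {a,f,g}
{a,f,g} ∨ {} = {a,f,g}
{g} ∨ {a,f,g} = {a,f,g}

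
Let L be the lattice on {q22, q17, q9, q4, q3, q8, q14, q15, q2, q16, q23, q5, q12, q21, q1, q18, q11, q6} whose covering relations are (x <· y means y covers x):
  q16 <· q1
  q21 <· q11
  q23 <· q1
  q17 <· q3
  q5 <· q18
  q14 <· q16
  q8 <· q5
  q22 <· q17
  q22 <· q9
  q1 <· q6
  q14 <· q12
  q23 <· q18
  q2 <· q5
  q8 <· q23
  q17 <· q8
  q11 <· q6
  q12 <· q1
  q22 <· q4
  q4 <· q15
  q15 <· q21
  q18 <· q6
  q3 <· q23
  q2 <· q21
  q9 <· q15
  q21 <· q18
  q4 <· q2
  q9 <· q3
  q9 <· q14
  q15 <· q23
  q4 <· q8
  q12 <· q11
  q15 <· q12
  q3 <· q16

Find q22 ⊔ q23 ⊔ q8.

Common upper bounds of {q22, q23, q8}: q1, q18, q23, q6.
The least among these is q23.

q23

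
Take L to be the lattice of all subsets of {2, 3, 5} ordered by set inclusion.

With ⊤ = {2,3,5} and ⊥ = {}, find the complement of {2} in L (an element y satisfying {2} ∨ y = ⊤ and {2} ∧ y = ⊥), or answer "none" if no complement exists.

Need y with {2} ∨ y = {2,3,5} and {2} ∧ y = {}.
Checking each element gives: {3,5}.

{3,5}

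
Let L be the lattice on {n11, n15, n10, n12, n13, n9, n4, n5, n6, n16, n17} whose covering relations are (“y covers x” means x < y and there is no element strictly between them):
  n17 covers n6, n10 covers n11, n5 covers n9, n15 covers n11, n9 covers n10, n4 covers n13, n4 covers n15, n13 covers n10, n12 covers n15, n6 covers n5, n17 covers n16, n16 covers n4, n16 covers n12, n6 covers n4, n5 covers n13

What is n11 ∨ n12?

Common upper bounds of {n11, n12}: n12, n16, n17.
The least among these is n12.

n12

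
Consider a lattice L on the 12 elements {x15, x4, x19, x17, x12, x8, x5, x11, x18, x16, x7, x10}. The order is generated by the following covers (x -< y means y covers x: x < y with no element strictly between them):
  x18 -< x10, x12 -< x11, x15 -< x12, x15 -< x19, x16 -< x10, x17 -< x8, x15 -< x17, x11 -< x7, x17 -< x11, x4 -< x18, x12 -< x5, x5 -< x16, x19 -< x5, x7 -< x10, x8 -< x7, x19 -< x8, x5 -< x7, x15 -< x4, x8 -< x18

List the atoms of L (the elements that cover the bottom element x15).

The atoms are exactly the elements that cover x15: x12, x17, x19, x4.

x12, x17, x19, x4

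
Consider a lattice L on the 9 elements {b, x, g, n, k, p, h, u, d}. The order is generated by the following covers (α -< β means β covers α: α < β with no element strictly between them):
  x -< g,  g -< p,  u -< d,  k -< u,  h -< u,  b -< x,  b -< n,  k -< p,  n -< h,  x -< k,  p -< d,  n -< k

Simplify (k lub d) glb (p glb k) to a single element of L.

k ∨ d = d
p ∧ k = k
d ∧ k = k

k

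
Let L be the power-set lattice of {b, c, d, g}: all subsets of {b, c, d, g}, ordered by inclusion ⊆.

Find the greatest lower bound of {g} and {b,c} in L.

Under ⊆, meet is intersection: {g} ∩ {b,c} = {}.

{}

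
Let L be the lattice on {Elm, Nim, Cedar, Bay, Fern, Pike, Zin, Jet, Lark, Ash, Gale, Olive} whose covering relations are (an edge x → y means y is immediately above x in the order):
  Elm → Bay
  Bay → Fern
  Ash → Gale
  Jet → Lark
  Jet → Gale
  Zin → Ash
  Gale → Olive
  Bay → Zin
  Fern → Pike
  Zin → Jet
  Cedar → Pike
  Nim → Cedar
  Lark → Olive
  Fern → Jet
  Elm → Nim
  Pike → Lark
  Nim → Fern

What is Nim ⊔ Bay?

Common upper bounds of {Nim, Bay}: Fern, Gale, Jet, Lark, Olive, Pike.
The least among these is Fern.

Fern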